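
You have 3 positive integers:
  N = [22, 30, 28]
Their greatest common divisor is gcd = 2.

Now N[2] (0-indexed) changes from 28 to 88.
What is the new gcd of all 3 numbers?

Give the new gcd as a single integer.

Numbers: [22, 30, 28], gcd = 2
Change: index 2, 28 -> 88
gcd of the OTHER numbers (without index 2): gcd([22, 30]) = 2
New gcd = gcd(g_others, new_val) = gcd(2, 88) = 2

Answer: 2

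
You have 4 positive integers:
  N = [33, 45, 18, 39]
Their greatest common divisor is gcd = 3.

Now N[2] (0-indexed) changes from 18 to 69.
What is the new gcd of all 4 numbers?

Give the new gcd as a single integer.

Answer: 3

Derivation:
Numbers: [33, 45, 18, 39], gcd = 3
Change: index 2, 18 -> 69
gcd of the OTHER numbers (without index 2): gcd([33, 45, 39]) = 3
New gcd = gcd(g_others, new_val) = gcd(3, 69) = 3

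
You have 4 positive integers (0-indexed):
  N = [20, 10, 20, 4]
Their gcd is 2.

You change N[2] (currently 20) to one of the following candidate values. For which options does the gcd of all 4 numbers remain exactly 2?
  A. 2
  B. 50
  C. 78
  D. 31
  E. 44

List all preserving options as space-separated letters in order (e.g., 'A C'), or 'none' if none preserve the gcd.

Old gcd = 2; gcd of others (without N[2]) = 2
New gcd for candidate v: gcd(2, v). Preserves old gcd iff gcd(2, v) = 2.
  Option A: v=2, gcd(2,2)=2 -> preserves
  Option B: v=50, gcd(2,50)=2 -> preserves
  Option C: v=78, gcd(2,78)=2 -> preserves
  Option D: v=31, gcd(2,31)=1 -> changes
  Option E: v=44, gcd(2,44)=2 -> preserves

Answer: A B C E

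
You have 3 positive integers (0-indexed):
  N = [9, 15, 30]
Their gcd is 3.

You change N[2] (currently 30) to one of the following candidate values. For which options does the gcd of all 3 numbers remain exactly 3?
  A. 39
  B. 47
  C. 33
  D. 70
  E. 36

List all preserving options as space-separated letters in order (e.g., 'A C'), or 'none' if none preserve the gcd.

Answer: A C E

Derivation:
Old gcd = 3; gcd of others (without N[2]) = 3
New gcd for candidate v: gcd(3, v). Preserves old gcd iff gcd(3, v) = 3.
  Option A: v=39, gcd(3,39)=3 -> preserves
  Option B: v=47, gcd(3,47)=1 -> changes
  Option C: v=33, gcd(3,33)=3 -> preserves
  Option D: v=70, gcd(3,70)=1 -> changes
  Option E: v=36, gcd(3,36)=3 -> preserves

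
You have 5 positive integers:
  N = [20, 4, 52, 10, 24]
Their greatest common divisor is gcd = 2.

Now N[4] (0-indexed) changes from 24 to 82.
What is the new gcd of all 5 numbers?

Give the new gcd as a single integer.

Answer: 2

Derivation:
Numbers: [20, 4, 52, 10, 24], gcd = 2
Change: index 4, 24 -> 82
gcd of the OTHER numbers (without index 4): gcd([20, 4, 52, 10]) = 2
New gcd = gcd(g_others, new_val) = gcd(2, 82) = 2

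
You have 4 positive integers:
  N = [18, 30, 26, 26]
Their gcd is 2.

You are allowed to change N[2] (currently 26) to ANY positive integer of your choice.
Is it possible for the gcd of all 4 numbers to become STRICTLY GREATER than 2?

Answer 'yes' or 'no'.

Answer: no

Derivation:
Current gcd = 2
gcd of all OTHER numbers (without N[2]=26): gcd([18, 30, 26]) = 2
The new gcd after any change is gcd(2, new_value).
This can be at most 2.
Since 2 = old gcd 2, the gcd can only stay the same or decrease.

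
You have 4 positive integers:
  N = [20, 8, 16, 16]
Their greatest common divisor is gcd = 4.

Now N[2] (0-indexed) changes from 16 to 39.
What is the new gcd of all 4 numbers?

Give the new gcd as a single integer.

Answer: 1

Derivation:
Numbers: [20, 8, 16, 16], gcd = 4
Change: index 2, 16 -> 39
gcd of the OTHER numbers (without index 2): gcd([20, 8, 16]) = 4
New gcd = gcd(g_others, new_val) = gcd(4, 39) = 1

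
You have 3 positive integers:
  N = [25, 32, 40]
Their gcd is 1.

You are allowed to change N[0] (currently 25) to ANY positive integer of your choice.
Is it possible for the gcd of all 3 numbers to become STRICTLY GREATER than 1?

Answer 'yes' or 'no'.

Answer: yes

Derivation:
Current gcd = 1
gcd of all OTHER numbers (without N[0]=25): gcd([32, 40]) = 8
The new gcd after any change is gcd(8, new_value).
This can be at most 8.
Since 8 > old gcd 1, the gcd CAN increase (e.g., set N[0] = 8).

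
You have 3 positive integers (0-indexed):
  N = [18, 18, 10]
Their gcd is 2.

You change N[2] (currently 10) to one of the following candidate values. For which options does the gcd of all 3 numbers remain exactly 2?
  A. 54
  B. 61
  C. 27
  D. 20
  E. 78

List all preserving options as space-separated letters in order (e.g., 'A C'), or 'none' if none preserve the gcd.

Old gcd = 2; gcd of others (without N[2]) = 18
New gcd for candidate v: gcd(18, v). Preserves old gcd iff gcd(18, v) = 2.
  Option A: v=54, gcd(18,54)=18 -> changes
  Option B: v=61, gcd(18,61)=1 -> changes
  Option C: v=27, gcd(18,27)=9 -> changes
  Option D: v=20, gcd(18,20)=2 -> preserves
  Option E: v=78, gcd(18,78)=6 -> changes

Answer: D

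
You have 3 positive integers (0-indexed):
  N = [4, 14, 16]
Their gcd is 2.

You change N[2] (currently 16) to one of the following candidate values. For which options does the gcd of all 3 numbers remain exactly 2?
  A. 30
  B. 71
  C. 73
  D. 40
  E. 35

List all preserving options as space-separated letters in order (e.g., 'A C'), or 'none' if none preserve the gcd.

Old gcd = 2; gcd of others (without N[2]) = 2
New gcd for candidate v: gcd(2, v). Preserves old gcd iff gcd(2, v) = 2.
  Option A: v=30, gcd(2,30)=2 -> preserves
  Option B: v=71, gcd(2,71)=1 -> changes
  Option C: v=73, gcd(2,73)=1 -> changes
  Option D: v=40, gcd(2,40)=2 -> preserves
  Option E: v=35, gcd(2,35)=1 -> changes

Answer: A D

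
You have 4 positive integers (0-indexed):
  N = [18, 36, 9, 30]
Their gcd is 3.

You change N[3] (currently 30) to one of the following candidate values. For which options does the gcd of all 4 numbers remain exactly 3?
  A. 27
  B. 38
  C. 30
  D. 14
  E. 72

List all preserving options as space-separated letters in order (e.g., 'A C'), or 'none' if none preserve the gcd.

Old gcd = 3; gcd of others (without N[3]) = 9
New gcd for candidate v: gcd(9, v). Preserves old gcd iff gcd(9, v) = 3.
  Option A: v=27, gcd(9,27)=9 -> changes
  Option B: v=38, gcd(9,38)=1 -> changes
  Option C: v=30, gcd(9,30)=3 -> preserves
  Option D: v=14, gcd(9,14)=1 -> changes
  Option E: v=72, gcd(9,72)=9 -> changes

Answer: C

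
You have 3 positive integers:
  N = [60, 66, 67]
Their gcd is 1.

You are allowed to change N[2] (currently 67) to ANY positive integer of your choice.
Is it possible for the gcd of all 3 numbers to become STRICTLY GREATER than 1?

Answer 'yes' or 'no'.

Answer: yes

Derivation:
Current gcd = 1
gcd of all OTHER numbers (without N[2]=67): gcd([60, 66]) = 6
The new gcd after any change is gcd(6, new_value).
This can be at most 6.
Since 6 > old gcd 1, the gcd CAN increase (e.g., set N[2] = 6).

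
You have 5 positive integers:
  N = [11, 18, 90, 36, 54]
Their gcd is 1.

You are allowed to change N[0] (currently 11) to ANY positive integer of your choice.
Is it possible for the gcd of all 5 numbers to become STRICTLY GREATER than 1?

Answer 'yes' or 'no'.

Current gcd = 1
gcd of all OTHER numbers (without N[0]=11): gcd([18, 90, 36, 54]) = 18
The new gcd after any change is gcd(18, new_value).
This can be at most 18.
Since 18 > old gcd 1, the gcd CAN increase (e.g., set N[0] = 18).

Answer: yes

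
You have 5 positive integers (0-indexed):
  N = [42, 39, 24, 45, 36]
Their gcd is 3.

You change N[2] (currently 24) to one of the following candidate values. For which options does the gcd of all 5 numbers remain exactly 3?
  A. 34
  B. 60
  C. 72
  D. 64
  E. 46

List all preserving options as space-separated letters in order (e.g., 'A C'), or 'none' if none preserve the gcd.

Old gcd = 3; gcd of others (without N[2]) = 3
New gcd for candidate v: gcd(3, v). Preserves old gcd iff gcd(3, v) = 3.
  Option A: v=34, gcd(3,34)=1 -> changes
  Option B: v=60, gcd(3,60)=3 -> preserves
  Option C: v=72, gcd(3,72)=3 -> preserves
  Option D: v=64, gcd(3,64)=1 -> changes
  Option E: v=46, gcd(3,46)=1 -> changes

Answer: B C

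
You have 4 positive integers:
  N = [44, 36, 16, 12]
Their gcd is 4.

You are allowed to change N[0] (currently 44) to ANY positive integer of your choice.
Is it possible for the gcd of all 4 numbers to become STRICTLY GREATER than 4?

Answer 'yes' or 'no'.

Answer: no

Derivation:
Current gcd = 4
gcd of all OTHER numbers (without N[0]=44): gcd([36, 16, 12]) = 4
The new gcd after any change is gcd(4, new_value).
This can be at most 4.
Since 4 = old gcd 4, the gcd can only stay the same or decrease.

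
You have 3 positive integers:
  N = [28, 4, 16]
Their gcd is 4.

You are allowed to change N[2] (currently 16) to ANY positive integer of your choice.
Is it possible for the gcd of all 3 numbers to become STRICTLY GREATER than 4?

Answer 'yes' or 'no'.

Answer: no

Derivation:
Current gcd = 4
gcd of all OTHER numbers (without N[2]=16): gcd([28, 4]) = 4
The new gcd after any change is gcd(4, new_value).
This can be at most 4.
Since 4 = old gcd 4, the gcd can only stay the same or decrease.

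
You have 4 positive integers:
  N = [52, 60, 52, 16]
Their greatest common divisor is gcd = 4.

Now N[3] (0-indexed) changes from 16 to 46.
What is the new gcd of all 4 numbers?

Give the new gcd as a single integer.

Answer: 2

Derivation:
Numbers: [52, 60, 52, 16], gcd = 4
Change: index 3, 16 -> 46
gcd of the OTHER numbers (without index 3): gcd([52, 60, 52]) = 4
New gcd = gcd(g_others, new_val) = gcd(4, 46) = 2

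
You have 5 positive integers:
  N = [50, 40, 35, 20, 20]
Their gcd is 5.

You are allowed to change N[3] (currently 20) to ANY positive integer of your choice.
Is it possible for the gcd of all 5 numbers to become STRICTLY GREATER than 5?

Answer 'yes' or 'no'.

Answer: no

Derivation:
Current gcd = 5
gcd of all OTHER numbers (without N[3]=20): gcd([50, 40, 35, 20]) = 5
The new gcd after any change is gcd(5, new_value).
This can be at most 5.
Since 5 = old gcd 5, the gcd can only stay the same or decrease.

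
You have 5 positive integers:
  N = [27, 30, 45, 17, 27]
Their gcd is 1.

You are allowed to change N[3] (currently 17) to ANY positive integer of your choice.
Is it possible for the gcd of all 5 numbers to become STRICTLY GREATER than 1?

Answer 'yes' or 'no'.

Answer: yes

Derivation:
Current gcd = 1
gcd of all OTHER numbers (without N[3]=17): gcd([27, 30, 45, 27]) = 3
The new gcd after any change is gcd(3, new_value).
This can be at most 3.
Since 3 > old gcd 1, the gcd CAN increase (e.g., set N[3] = 3).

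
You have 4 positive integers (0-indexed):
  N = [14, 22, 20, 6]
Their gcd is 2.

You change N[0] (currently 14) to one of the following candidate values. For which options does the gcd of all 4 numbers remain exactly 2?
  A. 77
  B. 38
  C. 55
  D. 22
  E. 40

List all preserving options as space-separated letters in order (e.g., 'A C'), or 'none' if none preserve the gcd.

Old gcd = 2; gcd of others (without N[0]) = 2
New gcd for candidate v: gcd(2, v). Preserves old gcd iff gcd(2, v) = 2.
  Option A: v=77, gcd(2,77)=1 -> changes
  Option B: v=38, gcd(2,38)=2 -> preserves
  Option C: v=55, gcd(2,55)=1 -> changes
  Option D: v=22, gcd(2,22)=2 -> preserves
  Option E: v=40, gcd(2,40)=2 -> preserves

Answer: B D E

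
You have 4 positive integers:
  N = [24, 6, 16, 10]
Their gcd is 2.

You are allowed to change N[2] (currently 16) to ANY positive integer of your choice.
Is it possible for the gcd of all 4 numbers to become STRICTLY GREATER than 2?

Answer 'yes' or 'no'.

Current gcd = 2
gcd of all OTHER numbers (without N[2]=16): gcd([24, 6, 10]) = 2
The new gcd after any change is gcd(2, new_value).
This can be at most 2.
Since 2 = old gcd 2, the gcd can only stay the same or decrease.

Answer: no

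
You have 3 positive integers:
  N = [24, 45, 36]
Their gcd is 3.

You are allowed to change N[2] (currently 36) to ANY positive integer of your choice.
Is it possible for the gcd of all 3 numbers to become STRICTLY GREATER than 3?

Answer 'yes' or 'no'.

Current gcd = 3
gcd of all OTHER numbers (without N[2]=36): gcd([24, 45]) = 3
The new gcd after any change is gcd(3, new_value).
This can be at most 3.
Since 3 = old gcd 3, the gcd can only stay the same or decrease.

Answer: no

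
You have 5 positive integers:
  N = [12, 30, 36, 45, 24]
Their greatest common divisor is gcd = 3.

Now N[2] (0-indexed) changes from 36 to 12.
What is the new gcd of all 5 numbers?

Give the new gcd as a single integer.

Answer: 3

Derivation:
Numbers: [12, 30, 36, 45, 24], gcd = 3
Change: index 2, 36 -> 12
gcd of the OTHER numbers (without index 2): gcd([12, 30, 45, 24]) = 3
New gcd = gcd(g_others, new_val) = gcd(3, 12) = 3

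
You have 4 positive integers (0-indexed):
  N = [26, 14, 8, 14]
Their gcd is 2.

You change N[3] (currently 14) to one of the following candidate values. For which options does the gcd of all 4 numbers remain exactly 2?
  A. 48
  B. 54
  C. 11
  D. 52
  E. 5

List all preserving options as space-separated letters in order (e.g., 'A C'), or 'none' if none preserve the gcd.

Answer: A B D

Derivation:
Old gcd = 2; gcd of others (without N[3]) = 2
New gcd for candidate v: gcd(2, v). Preserves old gcd iff gcd(2, v) = 2.
  Option A: v=48, gcd(2,48)=2 -> preserves
  Option B: v=54, gcd(2,54)=2 -> preserves
  Option C: v=11, gcd(2,11)=1 -> changes
  Option D: v=52, gcd(2,52)=2 -> preserves
  Option E: v=5, gcd(2,5)=1 -> changes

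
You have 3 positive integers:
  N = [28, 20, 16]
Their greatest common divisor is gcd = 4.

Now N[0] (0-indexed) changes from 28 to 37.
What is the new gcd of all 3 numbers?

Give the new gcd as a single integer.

Answer: 1

Derivation:
Numbers: [28, 20, 16], gcd = 4
Change: index 0, 28 -> 37
gcd of the OTHER numbers (without index 0): gcd([20, 16]) = 4
New gcd = gcd(g_others, new_val) = gcd(4, 37) = 1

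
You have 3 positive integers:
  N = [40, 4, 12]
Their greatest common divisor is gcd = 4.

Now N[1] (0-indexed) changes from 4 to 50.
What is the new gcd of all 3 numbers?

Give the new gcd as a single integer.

Answer: 2

Derivation:
Numbers: [40, 4, 12], gcd = 4
Change: index 1, 4 -> 50
gcd of the OTHER numbers (without index 1): gcd([40, 12]) = 4
New gcd = gcd(g_others, new_val) = gcd(4, 50) = 2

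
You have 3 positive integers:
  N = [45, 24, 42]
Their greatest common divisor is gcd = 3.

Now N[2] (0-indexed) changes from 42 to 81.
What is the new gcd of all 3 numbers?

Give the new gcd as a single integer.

Answer: 3

Derivation:
Numbers: [45, 24, 42], gcd = 3
Change: index 2, 42 -> 81
gcd of the OTHER numbers (without index 2): gcd([45, 24]) = 3
New gcd = gcd(g_others, new_val) = gcd(3, 81) = 3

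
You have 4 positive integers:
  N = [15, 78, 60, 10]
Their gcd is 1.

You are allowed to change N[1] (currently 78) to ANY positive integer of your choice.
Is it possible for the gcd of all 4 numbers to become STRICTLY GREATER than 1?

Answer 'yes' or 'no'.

Answer: yes

Derivation:
Current gcd = 1
gcd of all OTHER numbers (without N[1]=78): gcd([15, 60, 10]) = 5
The new gcd after any change is gcd(5, new_value).
This can be at most 5.
Since 5 > old gcd 1, the gcd CAN increase (e.g., set N[1] = 5).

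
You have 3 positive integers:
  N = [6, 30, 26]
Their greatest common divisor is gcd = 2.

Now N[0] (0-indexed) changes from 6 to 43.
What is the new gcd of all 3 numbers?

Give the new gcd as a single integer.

Answer: 1

Derivation:
Numbers: [6, 30, 26], gcd = 2
Change: index 0, 6 -> 43
gcd of the OTHER numbers (without index 0): gcd([30, 26]) = 2
New gcd = gcd(g_others, new_val) = gcd(2, 43) = 1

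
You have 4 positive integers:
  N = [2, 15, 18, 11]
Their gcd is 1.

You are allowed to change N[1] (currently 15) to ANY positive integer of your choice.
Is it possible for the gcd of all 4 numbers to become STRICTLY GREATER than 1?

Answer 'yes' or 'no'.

Answer: no

Derivation:
Current gcd = 1
gcd of all OTHER numbers (without N[1]=15): gcd([2, 18, 11]) = 1
The new gcd after any change is gcd(1, new_value).
This can be at most 1.
Since 1 = old gcd 1, the gcd can only stay the same or decrease.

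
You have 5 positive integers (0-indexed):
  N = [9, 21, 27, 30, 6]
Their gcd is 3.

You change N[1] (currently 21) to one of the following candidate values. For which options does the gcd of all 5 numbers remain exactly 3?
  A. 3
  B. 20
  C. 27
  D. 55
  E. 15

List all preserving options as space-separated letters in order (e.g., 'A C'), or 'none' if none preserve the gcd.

Old gcd = 3; gcd of others (without N[1]) = 3
New gcd for candidate v: gcd(3, v). Preserves old gcd iff gcd(3, v) = 3.
  Option A: v=3, gcd(3,3)=3 -> preserves
  Option B: v=20, gcd(3,20)=1 -> changes
  Option C: v=27, gcd(3,27)=3 -> preserves
  Option D: v=55, gcd(3,55)=1 -> changes
  Option E: v=15, gcd(3,15)=3 -> preserves

Answer: A C E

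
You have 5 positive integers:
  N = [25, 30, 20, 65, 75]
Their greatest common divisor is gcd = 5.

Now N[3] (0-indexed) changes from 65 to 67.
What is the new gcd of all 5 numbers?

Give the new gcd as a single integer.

Numbers: [25, 30, 20, 65, 75], gcd = 5
Change: index 3, 65 -> 67
gcd of the OTHER numbers (without index 3): gcd([25, 30, 20, 75]) = 5
New gcd = gcd(g_others, new_val) = gcd(5, 67) = 1

Answer: 1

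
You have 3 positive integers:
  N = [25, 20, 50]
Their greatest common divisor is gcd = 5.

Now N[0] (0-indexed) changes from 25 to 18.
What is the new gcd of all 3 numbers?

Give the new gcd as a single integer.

Numbers: [25, 20, 50], gcd = 5
Change: index 0, 25 -> 18
gcd of the OTHER numbers (without index 0): gcd([20, 50]) = 10
New gcd = gcd(g_others, new_val) = gcd(10, 18) = 2

Answer: 2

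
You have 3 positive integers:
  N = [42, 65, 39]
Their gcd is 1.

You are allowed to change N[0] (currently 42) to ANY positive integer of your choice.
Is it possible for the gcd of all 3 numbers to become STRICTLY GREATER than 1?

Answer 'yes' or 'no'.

Answer: yes

Derivation:
Current gcd = 1
gcd of all OTHER numbers (without N[0]=42): gcd([65, 39]) = 13
The new gcd after any change is gcd(13, new_value).
This can be at most 13.
Since 13 > old gcd 1, the gcd CAN increase (e.g., set N[0] = 13).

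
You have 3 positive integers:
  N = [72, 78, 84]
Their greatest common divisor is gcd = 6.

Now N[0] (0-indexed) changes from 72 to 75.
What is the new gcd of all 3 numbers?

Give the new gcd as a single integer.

Numbers: [72, 78, 84], gcd = 6
Change: index 0, 72 -> 75
gcd of the OTHER numbers (without index 0): gcd([78, 84]) = 6
New gcd = gcd(g_others, new_val) = gcd(6, 75) = 3

Answer: 3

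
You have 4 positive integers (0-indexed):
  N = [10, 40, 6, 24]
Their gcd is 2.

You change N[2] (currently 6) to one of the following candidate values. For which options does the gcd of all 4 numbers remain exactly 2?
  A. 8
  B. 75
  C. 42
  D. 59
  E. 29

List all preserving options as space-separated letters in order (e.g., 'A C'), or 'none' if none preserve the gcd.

Answer: A C

Derivation:
Old gcd = 2; gcd of others (without N[2]) = 2
New gcd for candidate v: gcd(2, v). Preserves old gcd iff gcd(2, v) = 2.
  Option A: v=8, gcd(2,8)=2 -> preserves
  Option B: v=75, gcd(2,75)=1 -> changes
  Option C: v=42, gcd(2,42)=2 -> preserves
  Option D: v=59, gcd(2,59)=1 -> changes
  Option E: v=29, gcd(2,29)=1 -> changes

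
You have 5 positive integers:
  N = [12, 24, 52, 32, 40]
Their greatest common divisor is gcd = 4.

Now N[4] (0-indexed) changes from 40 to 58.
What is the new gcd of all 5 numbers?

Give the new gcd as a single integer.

Answer: 2

Derivation:
Numbers: [12, 24, 52, 32, 40], gcd = 4
Change: index 4, 40 -> 58
gcd of the OTHER numbers (without index 4): gcd([12, 24, 52, 32]) = 4
New gcd = gcd(g_others, new_val) = gcd(4, 58) = 2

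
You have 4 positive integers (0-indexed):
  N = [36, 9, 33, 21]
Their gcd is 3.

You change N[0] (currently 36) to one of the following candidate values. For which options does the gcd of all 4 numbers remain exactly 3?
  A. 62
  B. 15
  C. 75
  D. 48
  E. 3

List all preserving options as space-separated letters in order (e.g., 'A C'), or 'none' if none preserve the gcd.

Answer: B C D E

Derivation:
Old gcd = 3; gcd of others (without N[0]) = 3
New gcd for candidate v: gcd(3, v). Preserves old gcd iff gcd(3, v) = 3.
  Option A: v=62, gcd(3,62)=1 -> changes
  Option B: v=15, gcd(3,15)=3 -> preserves
  Option C: v=75, gcd(3,75)=3 -> preserves
  Option D: v=48, gcd(3,48)=3 -> preserves
  Option E: v=3, gcd(3,3)=3 -> preserves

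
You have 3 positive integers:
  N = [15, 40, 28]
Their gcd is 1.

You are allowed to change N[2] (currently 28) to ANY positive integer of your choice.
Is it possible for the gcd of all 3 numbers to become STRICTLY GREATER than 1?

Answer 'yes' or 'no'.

Current gcd = 1
gcd of all OTHER numbers (without N[2]=28): gcd([15, 40]) = 5
The new gcd after any change is gcd(5, new_value).
This can be at most 5.
Since 5 > old gcd 1, the gcd CAN increase (e.g., set N[2] = 5).

Answer: yes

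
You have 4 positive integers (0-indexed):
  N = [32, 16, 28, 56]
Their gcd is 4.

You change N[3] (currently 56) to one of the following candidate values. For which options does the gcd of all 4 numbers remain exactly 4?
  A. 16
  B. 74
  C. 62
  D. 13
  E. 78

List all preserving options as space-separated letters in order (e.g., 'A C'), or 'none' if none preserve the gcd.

Answer: A

Derivation:
Old gcd = 4; gcd of others (without N[3]) = 4
New gcd for candidate v: gcd(4, v). Preserves old gcd iff gcd(4, v) = 4.
  Option A: v=16, gcd(4,16)=4 -> preserves
  Option B: v=74, gcd(4,74)=2 -> changes
  Option C: v=62, gcd(4,62)=2 -> changes
  Option D: v=13, gcd(4,13)=1 -> changes
  Option E: v=78, gcd(4,78)=2 -> changes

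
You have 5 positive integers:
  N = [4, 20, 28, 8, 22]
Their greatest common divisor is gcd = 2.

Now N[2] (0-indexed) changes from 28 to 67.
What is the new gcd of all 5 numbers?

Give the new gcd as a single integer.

Answer: 1

Derivation:
Numbers: [4, 20, 28, 8, 22], gcd = 2
Change: index 2, 28 -> 67
gcd of the OTHER numbers (without index 2): gcd([4, 20, 8, 22]) = 2
New gcd = gcd(g_others, new_val) = gcd(2, 67) = 1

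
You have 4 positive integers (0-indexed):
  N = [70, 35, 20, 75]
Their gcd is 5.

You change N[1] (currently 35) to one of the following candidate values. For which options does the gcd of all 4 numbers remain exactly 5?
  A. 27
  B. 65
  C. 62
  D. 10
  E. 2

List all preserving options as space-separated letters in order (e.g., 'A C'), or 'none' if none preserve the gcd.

Answer: B D

Derivation:
Old gcd = 5; gcd of others (without N[1]) = 5
New gcd for candidate v: gcd(5, v). Preserves old gcd iff gcd(5, v) = 5.
  Option A: v=27, gcd(5,27)=1 -> changes
  Option B: v=65, gcd(5,65)=5 -> preserves
  Option C: v=62, gcd(5,62)=1 -> changes
  Option D: v=10, gcd(5,10)=5 -> preserves
  Option E: v=2, gcd(5,2)=1 -> changes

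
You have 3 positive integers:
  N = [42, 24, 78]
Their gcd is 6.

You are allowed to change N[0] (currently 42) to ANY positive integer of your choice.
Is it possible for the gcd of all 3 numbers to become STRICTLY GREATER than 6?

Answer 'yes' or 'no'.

Answer: no

Derivation:
Current gcd = 6
gcd of all OTHER numbers (without N[0]=42): gcd([24, 78]) = 6
The new gcd after any change is gcd(6, new_value).
This can be at most 6.
Since 6 = old gcd 6, the gcd can only stay the same or decrease.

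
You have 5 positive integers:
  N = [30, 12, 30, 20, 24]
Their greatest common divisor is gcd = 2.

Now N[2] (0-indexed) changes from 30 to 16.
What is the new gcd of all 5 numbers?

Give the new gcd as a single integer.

Numbers: [30, 12, 30, 20, 24], gcd = 2
Change: index 2, 30 -> 16
gcd of the OTHER numbers (without index 2): gcd([30, 12, 20, 24]) = 2
New gcd = gcd(g_others, new_val) = gcd(2, 16) = 2

Answer: 2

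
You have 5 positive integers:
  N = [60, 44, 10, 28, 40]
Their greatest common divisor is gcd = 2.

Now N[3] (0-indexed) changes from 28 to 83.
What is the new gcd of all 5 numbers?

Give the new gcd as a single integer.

Numbers: [60, 44, 10, 28, 40], gcd = 2
Change: index 3, 28 -> 83
gcd of the OTHER numbers (without index 3): gcd([60, 44, 10, 40]) = 2
New gcd = gcd(g_others, new_val) = gcd(2, 83) = 1

Answer: 1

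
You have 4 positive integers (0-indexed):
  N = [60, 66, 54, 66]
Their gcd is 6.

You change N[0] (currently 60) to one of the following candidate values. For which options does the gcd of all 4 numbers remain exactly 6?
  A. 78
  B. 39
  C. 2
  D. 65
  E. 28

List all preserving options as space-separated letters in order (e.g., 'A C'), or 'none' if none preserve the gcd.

Old gcd = 6; gcd of others (without N[0]) = 6
New gcd for candidate v: gcd(6, v). Preserves old gcd iff gcd(6, v) = 6.
  Option A: v=78, gcd(6,78)=6 -> preserves
  Option B: v=39, gcd(6,39)=3 -> changes
  Option C: v=2, gcd(6,2)=2 -> changes
  Option D: v=65, gcd(6,65)=1 -> changes
  Option E: v=28, gcd(6,28)=2 -> changes

Answer: A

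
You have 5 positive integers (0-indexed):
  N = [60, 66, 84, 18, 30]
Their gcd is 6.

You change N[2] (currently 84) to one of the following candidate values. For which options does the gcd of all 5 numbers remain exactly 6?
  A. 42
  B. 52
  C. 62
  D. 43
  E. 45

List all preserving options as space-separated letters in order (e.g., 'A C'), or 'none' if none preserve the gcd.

Answer: A

Derivation:
Old gcd = 6; gcd of others (without N[2]) = 6
New gcd for candidate v: gcd(6, v). Preserves old gcd iff gcd(6, v) = 6.
  Option A: v=42, gcd(6,42)=6 -> preserves
  Option B: v=52, gcd(6,52)=2 -> changes
  Option C: v=62, gcd(6,62)=2 -> changes
  Option D: v=43, gcd(6,43)=1 -> changes
  Option E: v=45, gcd(6,45)=3 -> changes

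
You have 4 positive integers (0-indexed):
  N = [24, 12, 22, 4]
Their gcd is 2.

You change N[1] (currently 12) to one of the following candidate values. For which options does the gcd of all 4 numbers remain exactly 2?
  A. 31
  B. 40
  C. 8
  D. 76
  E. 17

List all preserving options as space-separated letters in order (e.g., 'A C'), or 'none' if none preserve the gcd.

Old gcd = 2; gcd of others (without N[1]) = 2
New gcd for candidate v: gcd(2, v). Preserves old gcd iff gcd(2, v) = 2.
  Option A: v=31, gcd(2,31)=1 -> changes
  Option B: v=40, gcd(2,40)=2 -> preserves
  Option C: v=8, gcd(2,8)=2 -> preserves
  Option D: v=76, gcd(2,76)=2 -> preserves
  Option E: v=17, gcd(2,17)=1 -> changes

Answer: B C D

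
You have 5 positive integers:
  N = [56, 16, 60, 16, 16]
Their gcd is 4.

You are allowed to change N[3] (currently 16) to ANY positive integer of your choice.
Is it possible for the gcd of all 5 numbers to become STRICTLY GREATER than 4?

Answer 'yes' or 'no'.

Current gcd = 4
gcd of all OTHER numbers (without N[3]=16): gcd([56, 16, 60, 16]) = 4
The new gcd after any change is gcd(4, new_value).
This can be at most 4.
Since 4 = old gcd 4, the gcd can only stay the same or decrease.

Answer: no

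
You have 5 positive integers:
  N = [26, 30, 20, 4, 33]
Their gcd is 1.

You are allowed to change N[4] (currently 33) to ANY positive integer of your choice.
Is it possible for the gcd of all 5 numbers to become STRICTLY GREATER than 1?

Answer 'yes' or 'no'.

Answer: yes

Derivation:
Current gcd = 1
gcd of all OTHER numbers (without N[4]=33): gcd([26, 30, 20, 4]) = 2
The new gcd after any change is gcd(2, new_value).
This can be at most 2.
Since 2 > old gcd 1, the gcd CAN increase (e.g., set N[4] = 2).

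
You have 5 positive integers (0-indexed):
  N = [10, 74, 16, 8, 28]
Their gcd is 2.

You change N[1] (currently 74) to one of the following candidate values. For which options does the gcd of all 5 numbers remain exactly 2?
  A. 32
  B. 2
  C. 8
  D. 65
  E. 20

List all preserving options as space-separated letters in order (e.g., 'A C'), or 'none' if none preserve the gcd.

Old gcd = 2; gcd of others (without N[1]) = 2
New gcd for candidate v: gcd(2, v). Preserves old gcd iff gcd(2, v) = 2.
  Option A: v=32, gcd(2,32)=2 -> preserves
  Option B: v=2, gcd(2,2)=2 -> preserves
  Option C: v=8, gcd(2,8)=2 -> preserves
  Option D: v=65, gcd(2,65)=1 -> changes
  Option E: v=20, gcd(2,20)=2 -> preserves

Answer: A B C E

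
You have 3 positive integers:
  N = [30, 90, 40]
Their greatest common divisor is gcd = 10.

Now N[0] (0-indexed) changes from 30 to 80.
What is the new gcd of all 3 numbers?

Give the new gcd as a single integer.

Answer: 10

Derivation:
Numbers: [30, 90, 40], gcd = 10
Change: index 0, 30 -> 80
gcd of the OTHER numbers (without index 0): gcd([90, 40]) = 10
New gcd = gcd(g_others, new_val) = gcd(10, 80) = 10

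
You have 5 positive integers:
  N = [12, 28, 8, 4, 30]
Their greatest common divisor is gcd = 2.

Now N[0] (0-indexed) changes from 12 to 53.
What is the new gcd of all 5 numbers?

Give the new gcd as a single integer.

Numbers: [12, 28, 8, 4, 30], gcd = 2
Change: index 0, 12 -> 53
gcd of the OTHER numbers (without index 0): gcd([28, 8, 4, 30]) = 2
New gcd = gcd(g_others, new_val) = gcd(2, 53) = 1

Answer: 1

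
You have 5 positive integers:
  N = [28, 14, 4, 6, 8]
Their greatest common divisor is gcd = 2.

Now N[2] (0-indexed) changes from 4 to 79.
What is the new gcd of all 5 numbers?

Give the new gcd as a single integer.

Answer: 1

Derivation:
Numbers: [28, 14, 4, 6, 8], gcd = 2
Change: index 2, 4 -> 79
gcd of the OTHER numbers (without index 2): gcd([28, 14, 6, 8]) = 2
New gcd = gcd(g_others, new_val) = gcd(2, 79) = 1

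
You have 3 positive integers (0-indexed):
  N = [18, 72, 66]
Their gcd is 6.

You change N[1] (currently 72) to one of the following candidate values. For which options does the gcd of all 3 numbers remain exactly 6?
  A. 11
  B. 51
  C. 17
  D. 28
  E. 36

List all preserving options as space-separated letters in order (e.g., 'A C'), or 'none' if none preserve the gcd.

Answer: E

Derivation:
Old gcd = 6; gcd of others (without N[1]) = 6
New gcd for candidate v: gcd(6, v). Preserves old gcd iff gcd(6, v) = 6.
  Option A: v=11, gcd(6,11)=1 -> changes
  Option B: v=51, gcd(6,51)=3 -> changes
  Option C: v=17, gcd(6,17)=1 -> changes
  Option D: v=28, gcd(6,28)=2 -> changes
  Option E: v=36, gcd(6,36)=6 -> preserves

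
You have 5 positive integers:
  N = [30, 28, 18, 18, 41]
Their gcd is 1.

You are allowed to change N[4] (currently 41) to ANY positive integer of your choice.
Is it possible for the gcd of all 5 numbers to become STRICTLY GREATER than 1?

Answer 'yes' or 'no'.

Current gcd = 1
gcd of all OTHER numbers (without N[4]=41): gcd([30, 28, 18, 18]) = 2
The new gcd after any change is gcd(2, new_value).
This can be at most 2.
Since 2 > old gcd 1, the gcd CAN increase (e.g., set N[4] = 2).

Answer: yes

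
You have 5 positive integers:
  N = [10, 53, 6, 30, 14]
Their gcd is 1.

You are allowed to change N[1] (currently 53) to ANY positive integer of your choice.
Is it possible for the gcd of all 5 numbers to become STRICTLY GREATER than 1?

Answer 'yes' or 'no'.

Current gcd = 1
gcd of all OTHER numbers (without N[1]=53): gcd([10, 6, 30, 14]) = 2
The new gcd after any change is gcd(2, new_value).
This can be at most 2.
Since 2 > old gcd 1, the gcd CAN increase (e.g., set N[1] = 2).

Answer: yes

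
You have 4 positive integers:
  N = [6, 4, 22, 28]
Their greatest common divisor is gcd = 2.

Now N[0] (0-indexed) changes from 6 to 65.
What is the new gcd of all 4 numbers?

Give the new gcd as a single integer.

Answer: 1

Derivation:
Numbers: [6, 4, 22, 28], gcd = 2
Change: index 0, 6 -> 65
gcd of the OTHER numbers (without index 0): gcd([4, 22, 28]) = 2
New gcd = gcd(g_others, new_val) = gcd(2, 65) = 1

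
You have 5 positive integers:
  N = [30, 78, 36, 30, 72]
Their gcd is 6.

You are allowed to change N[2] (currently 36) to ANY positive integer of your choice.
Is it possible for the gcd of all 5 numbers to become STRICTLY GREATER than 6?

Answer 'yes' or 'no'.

Answer: no

Derivation:
Current gcd = 6
gcd of all OTHER numbers (without N[2]=36): gcd([30, 78, 30, 72]) = 6
The new gcd after any change is gcd(6, new_value).
This can be at most 6.
Since 6 = old gcd 6, the gcd can only stay the same or decrease.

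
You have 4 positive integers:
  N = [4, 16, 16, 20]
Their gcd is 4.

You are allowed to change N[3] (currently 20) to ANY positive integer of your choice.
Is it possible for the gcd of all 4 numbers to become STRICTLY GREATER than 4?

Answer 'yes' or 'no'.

Current gcd = 4
gcd of all OTHER numbers (without N[3]=20): gcd([4, 16, 16]) = 4
The new gcd after any change is gcd(4, new_value).
This can be at most 4.
Since 4 = old gcd 4, the gcd can only stay the same or decrease.

Answer: no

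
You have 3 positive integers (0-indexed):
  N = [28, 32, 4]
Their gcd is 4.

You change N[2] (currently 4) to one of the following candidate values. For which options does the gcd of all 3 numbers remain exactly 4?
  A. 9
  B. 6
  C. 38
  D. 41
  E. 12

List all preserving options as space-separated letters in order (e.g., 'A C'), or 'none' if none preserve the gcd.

Answer: E

Derivation:
Old gcd = 4; gcd of others (without N[2]) = 4
New gcd for candidate v: gcd(4, v). Preserves old gcd iff gcd(4, v) = 4.
  Option A: v=9, gcd(4,9)=1 -> changes
  Option B: v=6, gcd(4,6)=2 -> changes
  Option C: v=38, gcd(4,38)=2 -> changes
  Option D: v=41, gcd(4,41)=1 -> changes
  Option E: v=12, gcd(4,12)=4 -> preserves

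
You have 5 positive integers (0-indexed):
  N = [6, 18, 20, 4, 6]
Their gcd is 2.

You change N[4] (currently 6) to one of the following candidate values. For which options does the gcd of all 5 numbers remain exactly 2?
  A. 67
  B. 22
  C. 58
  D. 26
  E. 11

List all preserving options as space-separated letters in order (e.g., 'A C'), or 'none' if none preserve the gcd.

Old gcd = 2; gcd of others (without N[4]) = 2
New gcd for candidate v: gcd(2, v). Preserves old gcd iff gcd(2, v) = 2.
  Option A: v=67, gcd(2,67)=1 -> changes
  Option B: v=22, gcd(2,22)=2 -> preserves
  Option C: v=58, gcd(2,58)=2 -> preserves
  Option D: v=26, gcd(2,26)=2 -> preserves
  Option E: v=11, gcd(2,11)=1 -> changes

Answer: B C D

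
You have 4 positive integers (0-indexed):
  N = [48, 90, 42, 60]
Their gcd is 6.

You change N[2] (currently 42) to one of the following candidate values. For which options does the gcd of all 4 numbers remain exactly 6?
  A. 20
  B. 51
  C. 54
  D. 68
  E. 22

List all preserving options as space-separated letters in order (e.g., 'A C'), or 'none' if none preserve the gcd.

Old gcd = 6; gcd of others (without N[2]) = 6
New gcd for candidate v: gcd(6, v). Preserves old gcd iff gcd(6, v) = 6.
  Option A: v=20, gcd(6,20)=2 -> changes
  Option B: v=51, gcd(6,51)=3 -> changes
  Option C: v=54, gcd(6,54)=6 -> preserves
  Option D: v=68, gcd(6,68)=2 -> changes
  Option E: v=22, gcd(6,22)=2 -> changes

Answer: C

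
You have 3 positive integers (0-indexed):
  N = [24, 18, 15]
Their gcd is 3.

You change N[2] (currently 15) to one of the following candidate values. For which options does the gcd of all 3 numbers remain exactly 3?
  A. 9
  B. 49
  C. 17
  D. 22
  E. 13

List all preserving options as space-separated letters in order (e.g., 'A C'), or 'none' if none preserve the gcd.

Old gcd = 3; gcd of others (without N[2]) = 6
New gcd for candidate v: gcd(6, v). Preserves old gcd iff gcd(6, v) = 3.
  Option A: v=9, gcd(6,9)=3 -> preserves
  Option B: v=49, gcd(6,49)=1 -> changes
  Option C: v=17, gcd(6,17)=1 -> changes
  Option D: v=22, gcd(6,22)=2 -> changes
  Option E: v=13, gcd(6,13)=1 -> changes

Answer: A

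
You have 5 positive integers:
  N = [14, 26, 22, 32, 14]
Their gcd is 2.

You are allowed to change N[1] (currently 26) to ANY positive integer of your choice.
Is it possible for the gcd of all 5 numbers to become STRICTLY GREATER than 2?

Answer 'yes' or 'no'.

Answer: no

Derivation:
Current gcd = 2
gcd of all OTHER numbers (without N[1]=26): gcd([14, 22, 32, 14]) = 2
The new gcd after any change is gcd(2, new_value).
This can be at most 2.
Since 2 = old gcd 2, the gcd can only stay the same or decrease.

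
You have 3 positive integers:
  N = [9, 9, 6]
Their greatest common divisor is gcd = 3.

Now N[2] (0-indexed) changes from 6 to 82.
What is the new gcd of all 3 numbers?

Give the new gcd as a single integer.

Numbers: [9, 9, 6], gcd = 3
Change: index 2, 6 -> 82
gcd of the OTHER numbers (without index 2): gcd([9, 9]) = 9
New gcd = gcd(g_others, new_val) = gcd(9, 82) = 1

Answer: 1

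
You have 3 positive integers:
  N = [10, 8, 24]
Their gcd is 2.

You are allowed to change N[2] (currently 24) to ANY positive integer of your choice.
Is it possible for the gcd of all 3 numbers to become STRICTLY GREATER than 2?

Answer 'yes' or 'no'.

Current gcd = 2
gcd of all OTHER numbers (without N[2]=24): gcd([10, 8]) = 2
The new gcd after any change is gcd(2, new_value).
This can be at most 2.
Since 2 = old gcd 2, the gcd can only stay the same or decrease.

Answer: no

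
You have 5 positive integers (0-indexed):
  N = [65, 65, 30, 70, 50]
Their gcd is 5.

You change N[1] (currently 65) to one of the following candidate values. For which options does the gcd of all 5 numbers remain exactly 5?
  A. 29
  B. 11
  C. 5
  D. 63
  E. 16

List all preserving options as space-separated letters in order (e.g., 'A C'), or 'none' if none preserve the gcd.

Answer: C

Derivation:
Old gcd = 5; gcd of others (without N[1]) = 5
New gcd for candidate v: gcd(5, v). Preserves old gcd iff gcd(5, v) = 5.
  Option A: v=29, gcd(5,29)=1 -> changes
  Option B: v=11, gcd(5,11)=1 -> changes
  Option C: v=5, gcd(5,5)=5 -> preserves
  Option D: v=63, gcd(5,63)=1 -> changes
  Option E: v=16, gcd(5,16)=1 -> changes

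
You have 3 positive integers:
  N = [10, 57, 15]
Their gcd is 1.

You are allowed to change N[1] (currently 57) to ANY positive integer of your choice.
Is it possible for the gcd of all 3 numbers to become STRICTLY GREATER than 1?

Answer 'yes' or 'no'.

Current gcd = 1
gcd of all OTHER numbers (without N[1]=57): gcd([10, 15]) = 5
The new gcd after any change is gcd(5, new_value).
This can be at most 5.
Since 5 > old gcd 1, the gcd CAN increase (e.g., set N[1] = 5).

Answer: yes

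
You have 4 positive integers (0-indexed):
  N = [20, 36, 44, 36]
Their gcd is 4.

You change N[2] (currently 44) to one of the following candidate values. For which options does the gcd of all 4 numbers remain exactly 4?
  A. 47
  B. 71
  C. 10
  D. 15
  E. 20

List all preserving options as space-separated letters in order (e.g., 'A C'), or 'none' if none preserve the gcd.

Answer: E

Derivation:
Old gcd = 4; gcd of others (without N[2]) = 4
New gcd for candidate v: gcd(4, v). Preserves old gcd iff gcd(4, v) = 4.
  Option A: v=47, gcd(4,47)=1 -> changes
  Option B: v=71, gcd(4,71)=1 -> changes
  Option C: v=10, gcd(4,10)=2 -> changes
  Option D: v=15, gcd(4,15)=1 -> changes
  Option E: v=20, gcd(4,20)=4 -> preserves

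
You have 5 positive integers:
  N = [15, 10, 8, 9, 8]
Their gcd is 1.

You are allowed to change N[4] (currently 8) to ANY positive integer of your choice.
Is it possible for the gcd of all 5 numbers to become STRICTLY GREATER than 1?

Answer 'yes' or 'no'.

Answer: no

Derivation:
Current gcd = 1
gcd of all OTHER numbers (without N[4]=8): gcd([15, 10, 8, 9]) = 1
The new gcd after any change is gcd(1, new_value).
This can be at most 1.
Since 1 = old gcd 1, the gcd can only stay the same or decrease.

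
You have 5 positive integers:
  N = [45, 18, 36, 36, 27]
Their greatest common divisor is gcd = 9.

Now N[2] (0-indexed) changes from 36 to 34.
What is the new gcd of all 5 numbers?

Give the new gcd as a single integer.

Numbers: [45, 18, 36, 36, 27], gcd = 9
Change: index 2, 36 -> 34
gcd of the OTHER numbers (without index 2): gcd([45, 18, 36, 27]) = 9
New gcd = gcd(g_others, new_val) = gcd(9, 34) = 1

Answer: 1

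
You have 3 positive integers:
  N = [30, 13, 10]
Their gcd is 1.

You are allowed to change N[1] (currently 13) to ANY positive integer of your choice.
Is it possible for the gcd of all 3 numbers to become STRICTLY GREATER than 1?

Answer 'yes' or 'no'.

Current gcd = 1
gcd of all OTHER numbers (without N[1]=13): gcd([30, 10]) = 10
The new gcd after any change is gcd(10, new_value).
This can be at most 10.
Since 10 > old gcd 1, the gcd CAN increase (e.g., set N[1] = 10).

Answer: yes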